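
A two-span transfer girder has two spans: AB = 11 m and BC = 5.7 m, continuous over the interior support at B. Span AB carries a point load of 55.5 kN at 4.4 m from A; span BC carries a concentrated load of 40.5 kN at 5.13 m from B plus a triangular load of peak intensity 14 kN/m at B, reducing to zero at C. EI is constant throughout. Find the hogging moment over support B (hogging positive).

Release continuity at B by inserting a hinge; the redundant is the internal moment M_B. The primary structure is two simply-supported spans AB and BC.
Discontinuity in slope at B on the released structure — sum the simple-span end rotations:
  span AB: point load 55.5 at a = 4.4: Pab(L + a)/(6LEI) = 376.1/EI
  span BC: point load 40.5 at a = 5.13: Pab(L + b)/(6LEI) = 21.71/EI
  span BC: triangular load, peak 14: w₀L³/(45EI) = 57.62/EI
  relative rotation θ_0 = (376.1 + 79.33)/EI = 455.4/EI
A unit hogging moment at B produces rotation L₁/(3EI) + L₂/(3EI) = 5.567/EI.
Slope continuity at B: θ_0 = M_B·5.567/EI, so M_B = 455.4/5.567 = 81.81 kN·m (hogging).

M_B = 81.81 kN·m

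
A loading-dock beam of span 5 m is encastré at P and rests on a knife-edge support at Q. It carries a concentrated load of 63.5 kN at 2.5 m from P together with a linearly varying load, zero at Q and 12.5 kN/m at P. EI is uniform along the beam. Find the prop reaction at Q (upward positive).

R_Q = 26.09 kN

Remove the prop at Q; the released (primary) structure is a cantilever built in at P.
Free-end deflection of the primary structure under the applied loading (downward +):
  point load 63.5 at a = 2.5: Pa²(3L − a)/(6EI) = 826.8/EI
  triangular load, peak 12.5 at the fixed end: w₀L⁴/(30EI) = 260.4/EI
  δ_0 = 1087/EI
Tip deflection under a unit load at Q: L³/(3EI) = 41.67/EI.
The prop prevents deflection at Q: R_Q = δ_0/δ_{QQ} = 1087/41.67 = 26.09 kN.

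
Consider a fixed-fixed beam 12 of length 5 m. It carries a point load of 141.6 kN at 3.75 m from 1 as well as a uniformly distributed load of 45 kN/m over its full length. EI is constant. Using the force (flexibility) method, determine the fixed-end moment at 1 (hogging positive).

Take the two fixed-end moments M_1, M_2 as redundants; the released structure is the simple span 12.
End rotations of the released simple span under the applied load (×1/EI):
  at 1: point load 141.6 at a = 3.75: Pab(L + b)/(6LEI) = 138.3/EI
  at 2: point load 141.6 at a = 3.75: Pab(L + a)/(6LEI) = 193.6/EI
  at 1: UDL 45: wL³/(24EI) = 234.4/EI
  at 2: UDL 45: wL³/(24EI) = 234.4/EI
  θ_10 = 372.7/EI,  θ_20 = 428/EI
Flexibility coefficients: a unit moment at one end gives L/(3EI) there and L/(6EI) at the far end, so f₁₁ = f₂₂ = 1.667/EI and f₁₂ = f₂₁ = 0.8333/EI.
Compatibility — zero rotation at each built-in end:
  1.667 M_1 + 0.8333 M_2 = 372.7
  0.8333 M_1 + 1.667 M_2 = 428
Solving the pair gives M_1 = 126.9 kN·m and M_2 = 193.3 kN·m (hogging).

M_1 = 126.9 kN·m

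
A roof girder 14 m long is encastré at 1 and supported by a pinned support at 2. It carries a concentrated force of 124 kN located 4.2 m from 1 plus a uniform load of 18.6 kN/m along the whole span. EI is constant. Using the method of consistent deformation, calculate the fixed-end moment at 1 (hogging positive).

Take the reaction at 2 as the redundant and release it; the primary structure is a cantilever fixed at 1.
Deflection at 2 on the released cantilever, summing each load's contribution:
  point load 124 at a = 4.2: Pa²(3L − a)/(6EI) = 13780/EI
  UDL 18.6: wL⁴/(8EI) = 89317/EI
  δ_0 = 103098/EI
Tip deflection under a unit load at 2: L³/(3EI) = 914.7/EI.
The prop prevents deflection at 2: R_2 = δ_0/δ_{22} = 103098/914.7 = 112.7 kN.
Moment equilibrium about 1: M_1 = Σ(load moments about 1) − R_2·L = 2344 − 112.7×14 = 765.6 kN·m.

M_1 = 765.6 kN·m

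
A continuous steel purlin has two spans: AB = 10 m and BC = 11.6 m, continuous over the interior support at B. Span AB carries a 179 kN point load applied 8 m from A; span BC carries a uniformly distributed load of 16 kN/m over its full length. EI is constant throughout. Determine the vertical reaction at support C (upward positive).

Release continuity at B by inserting a hinge; the redundant is the internal moment M_B. The primary structure is two simply-supported spans AB and BC.
Discontinuity in slope at B on the released structure — sum the simple-span end rotations:
  span AB: point load 179 at a = 8: Pab(L + a)/(6LEI) = 859.2/EI
  span BC: UDL 16: wL³/(24EI) = 1041/EI
  relative rotation θ_0 = (859.2 + 1041)/EI = 1900/EI
A unit hogging moment at B produces rotation L₁/(3EI) + L₂/(3EI) = 7.2/EI.
Compatibility: M_B·(L₁+L₂)/(3EI) = θ_0, giving M_B = 263.9 kN·m (hogging).
Span BC, ΣM about C: R_B^{BC}·11.6 = 1076 + 263.9, so R_B^{BC} = 115.5 kN and R_C = 185.6 − 115.5 = 70.05 kN.

R_C = 70.05 kN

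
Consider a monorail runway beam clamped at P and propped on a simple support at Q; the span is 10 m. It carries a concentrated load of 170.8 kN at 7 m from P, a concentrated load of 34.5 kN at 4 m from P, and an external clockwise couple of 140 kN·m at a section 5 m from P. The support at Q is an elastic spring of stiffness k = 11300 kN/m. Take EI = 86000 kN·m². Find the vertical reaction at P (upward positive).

Take the reaction at Q as the redundant and release it; the primary structure is a cantilever fixed at P.
Downward deflection at the released point Q due to the loads:
  point load 170.8 at a = 7: Pa²(3L − a)/(6EI) = 32082/EI
  point load 34.5 at a = 4: Pa²(3L − a)/(6EI) = 2392/EI
  clockwise couple 140 at a = 5: M₀a(2L − a)/(2EI) = 5250/EI
  δ_0 = 39724/EI
Flexibility coefficient — unit upward force at Q: δ_{QQ} = L³/(3EI) = 333.3/EI.
With EI = 86000 kN·m²: δ_0 = 0.46191 m and δ_{QQ} = 0.003876 m/kN.
Compatibility — the spring shortens by R_Q/k under the reaction it provides: δ_0 − R_Q·δ_{QQ} = R_Q/k. With 1/k = 0.000088 m/kN, R_Q = δ_0 / (δ_{QQ} + 1/k) = 0.46191 / (0.003876 + 0.000088) = 116.5 kN.
Vertical equilibrium: R_P = ΣP − R_Q = 205.3 − 116.5 = 88.79 kN.

R_P = 88.79 kN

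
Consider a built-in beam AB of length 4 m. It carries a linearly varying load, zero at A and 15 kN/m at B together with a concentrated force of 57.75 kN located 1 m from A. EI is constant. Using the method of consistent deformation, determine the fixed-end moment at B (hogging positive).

M_B = 22.83 kN·m

Take the two fixed-end moments M_A, M_B as redundants; the released structure is the simple span AB.
On the primary (simply-supported) span, the end slopes from the loading are:
  at A: triangular load, peak 15: 7w₀L³/(360EI) = 18.67/EI
  at B: triangular load, peak 15: w₀L³/(45EI) = 21.33/EI
  at A: point load 57.75 at a = 1: Pab(L + b)/(6LEI) = 50.53/EI
  at B: point load 57.75 at a = 1: Pab(L + a)/(6LEI) = 36.09/EI
  θ_A0 = 69.2/EI,  θ_B0 = 57.43/EI
Flexibility coefficients: a unit moment at one end gives L/(3EI) there and L/(6EI) at the far end, so f₁₁ = f₂₂ = 1.333/EI and f₁₂ = f₂₁ = 0.6667/EI.
Compatibility — zero rotation at each built-in end:
  1.333 M_A + 0.6667 M_B = 69.2
  0.6667 M_A + 1.333 M_B = 57.43
Solving the pair gives M_A = 40.48 kN·m and M_B = 22.83 kN·m (hogging).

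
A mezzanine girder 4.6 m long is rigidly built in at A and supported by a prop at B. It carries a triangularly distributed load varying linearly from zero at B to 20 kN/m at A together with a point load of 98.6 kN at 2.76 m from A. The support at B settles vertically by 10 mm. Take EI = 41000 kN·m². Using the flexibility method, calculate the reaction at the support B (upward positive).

Release the roller at B. Primary structure: cantilever fixed at A.
Primary-structure tip deflection at B by superposition:
  triangular load, peak 20 at the fixed end: w₀L⁴/(30EI) = 298.5/EI
  point load 98.6 at a = 2.76: Pa²(3L − a)/(6EI) = 1382/EI
  δ_0 = 1681/EI
Tip deflection under a unit load at B: L³/(3EI) = 32.45/EI.
With EI = 41000 kN·m²: δ_0 = 0.040988 m and δ_{BB} = 0.000791 m/kN.
Compatibility — the beam at B must follow the support down by 0.01 m: δ_0 − R_B·δ_{BB} = 0.01, so R_B = (0.040988 − 0.01)/0.000791 = 39.16 kN.

R_B = 39.16 kN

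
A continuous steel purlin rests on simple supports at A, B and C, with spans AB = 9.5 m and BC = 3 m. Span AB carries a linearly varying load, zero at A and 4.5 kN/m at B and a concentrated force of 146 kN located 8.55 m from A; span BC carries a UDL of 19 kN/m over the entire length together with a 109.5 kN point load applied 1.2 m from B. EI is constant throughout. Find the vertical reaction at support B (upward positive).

Release continuity at B by inserting a hinge; the redundant is the internal moment M_B. The primary structure is two simply-supported spans AB and BC.
Rotations at B on the released spans (each span's end-slope, ×1/EI):
  span AB: triangular load, peak 4.5: w₀L³/(45EI) = 85.74/EI
  span AB: point load 146 at a = 8.55: Pab(L + a)/(6LEI) = 375.5/EI
  span BC: UDL 19: wL³/(24EI) = 21.38/EI
  span BC: point load 109.5 at a = 1.2: Pab(L + b)/(6LEI) = 63.07/EI
  relative rotation θ_0 = (461.3 + 84.45)/EI = 545.7/EI
A unit hogging moment at B produces rotation L₁/(3EI) + L₂/(3EI) = 4.167/EI.
Slope continuity at B: θ_0 = M_B·4.167/EI, so M_B = 545.7/4.167 = 131 kN·m (hogging).
Span AB, ΣM about A with M_B applied at B: R_B^{AB}·9.5 = 1384 + 131, so R_B^{AB} = 159.4 kN and R_A = 167.4 − 159.4 = 7.939 kN.
Span BC, ΣM about C: R_B^{BC}·3 = 282.6 + 131, so R_B^{BC} = 137.9 kN and R_C = 166.5 − 137.9 = 28.64 kN.
R_B = 159.4 + 137.9 = 297.3 kN.

R_B = 297.3 kN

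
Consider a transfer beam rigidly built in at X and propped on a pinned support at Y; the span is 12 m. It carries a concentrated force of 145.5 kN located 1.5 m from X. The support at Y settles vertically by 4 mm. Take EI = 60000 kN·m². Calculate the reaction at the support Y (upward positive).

R_Y = 2.851 kN

Choose R_Y as the redundant. The primary structure is the cantilever fixed at X.
Downward deflection at the released point Y due to the loads:
  point load 145.5 at a = 1.5: Pa²(3L − a)/(6EI) = 1882/EI
Flexibility coefficient — unit upward force at Y: δ_{YY} = L³/(3EI) = 576/EI.
With EI = 60000 kN·m²: δ_0 = 0.031373 m and δ_{YY} = 0.0096 m/kN.
Compatibility — the beam at Y must follow the support down by 0.004 m: δ_0 − R_Y·δ_{YY} = 0.004, so R_Y = (0.031373 − 0.004)/0.0096 = 2.851 kN.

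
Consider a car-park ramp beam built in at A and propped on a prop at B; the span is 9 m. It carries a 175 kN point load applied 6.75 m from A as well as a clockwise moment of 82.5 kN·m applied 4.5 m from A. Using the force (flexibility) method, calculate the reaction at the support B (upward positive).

R_B = 121.1 kN

Choose R_B as the redundant. The primary structure is the cantilever fixed at A.
Primary-structure tip deflection at B by superposition:
  point load 175 at a = 6.75: Pa²(3L − a)/(6EI) = 26910/EI
  clockwise couple 82.5 at a = 4.5: M₀a(2L − a)/(2EI) = 2506/EI
  δ_0 = 29416/EI
Tip deflection under a unit load at B: L³/(3EI) = 243/EI.
The prop prevents deflection at B: R_B = δ_0/δ_{BB} = 29416/243 = 121.1 kN.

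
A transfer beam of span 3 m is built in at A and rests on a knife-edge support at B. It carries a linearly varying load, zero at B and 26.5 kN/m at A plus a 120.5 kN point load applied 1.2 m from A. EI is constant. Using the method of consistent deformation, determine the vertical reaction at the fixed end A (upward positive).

R_A = 127.2 kN

Choose R_B as the redundant. The primary structure is the cantilever fixed at A.
Deflection at B on the released cantilever, summing each load's contribution:
  triangular load, peak 26.5 at the fixed end: w₀L⁴/(30EI) = 71.55/EI
  point load 120.5 at a = 1.2: Pa²(3L − a)/(6EI) = 225.6/EI
  δ_0 = 297.1/EI
Tip deflection under a unit load at B: L³/(3EI) = 9/EI.
The prop prevents deflection at B: R_B = δ_0/δ_{BB} = 297.1/9 = 33.01 kN.
Vertical equilibrium: R_A = ΣP − R_B = 160.2 − 33.01 = 127.2 kN.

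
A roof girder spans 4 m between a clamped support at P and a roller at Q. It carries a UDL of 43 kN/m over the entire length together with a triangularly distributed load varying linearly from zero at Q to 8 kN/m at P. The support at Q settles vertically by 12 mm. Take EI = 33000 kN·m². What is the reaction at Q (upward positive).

Release the roller at Q. Primary structure: cantilever fixed at P.
Free-end deflection of the primary structure under the applied loading (downward +):
  UDL 43: wL⁴/(8EI) = 1376/EI
  triangular load, peak 8 at the fixed end: w₀L⁴/(30EI) = 68.27/EI
  δ_0 = 1444/EI
Tip deflection under a unit load at Q: L³/(3EI) = 21.33/EI.
With EI = 33000 kN·m²: δ_0 = 0.043766 m and δ_{QQ} = 0.000646 m/kN.
Compatibility — the beam at Q must follow the support down by 0.012 m: δ_0 − R_Q·δ_{QQ} = 0.012, so R_Q = (0.043766 − 0.012)/0.000646 = 49.14 kN.

R_Q = 49.14 kN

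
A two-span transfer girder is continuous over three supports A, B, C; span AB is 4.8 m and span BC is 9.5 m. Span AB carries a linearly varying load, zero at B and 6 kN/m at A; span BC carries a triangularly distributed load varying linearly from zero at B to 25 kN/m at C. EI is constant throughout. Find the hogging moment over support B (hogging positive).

M_B = 90.14 kN·m

Release continuity at B by inserting a hinge; the redundant is the internal moment M_B. The primary structure is two simply-supported spans AB and BC.
Rotations at B on the released spans (each span's end-slope, ×1/EI):
  span AB: triangular load, peak 6: 7w₀L³/(360EI) = 12.9/EI
  span BC: triangular load, peak 25: 7w₀L³/(360EI) = 416.8/EI
  relative rotation θ_0 = (12.9 + 416.8)/EI = 429.7/EI
A unit hogging moment at B produces rotation L₁/(3EI) + L₂/(3EI) = 4.767/EI.
Slope continuity at B: θ_0 = M_B·4.767/EI, so M_B = 429.7/4.767 = 90.14 kN·m (hogging).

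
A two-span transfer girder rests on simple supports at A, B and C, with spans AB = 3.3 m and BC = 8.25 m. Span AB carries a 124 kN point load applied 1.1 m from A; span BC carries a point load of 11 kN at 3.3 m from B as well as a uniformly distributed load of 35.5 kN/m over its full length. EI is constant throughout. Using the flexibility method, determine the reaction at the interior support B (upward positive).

Release continuity at B by inserting a hinge; the redundant is the internal moment M_B. The primary structure is two simply-supported spans AB and BC.
Rotations at B on the released spans (each span's end-slope, ×1/EI):
  span AB: point load 124 at a = 1.1: Pab(L + a)/(6LEI) = 66.68/EI
  span BC: point load 11 at a = 3.3: Pab(L + b)/(6LEI) = 47.92/EI
  span BC: UDL 35.5: wL³/(24EI) = 830.6/EI
  relative rotation θ_0 = (66.68 + 878.5)/EI = 945.2/EI
A unit hogging moment at B produces rotation L₁/(3EI) + L₂/(3EI) = 3.85/EI.
Slope continuity at B: θ_0 = M_B·3.85/EI, so M_B = 945.2/3.85 = 245.5 kN·m (hogging).
Span AB, ΣM about A with M_B applied at B: R_B^{AB}·3.3 = 136.4 + 245.5, so R_B^{AB} = 115.7 kN and R_A = 124 − 115.7 = 8.273 kN.
Span BC, ΣM about C: R_B^{BC}·8.25 = 1263 + 245.5, so R_B^{BC} = 182.8 kN and R_C = 303.9 − 182.8 = 121.1 kN.
R_B = 115.7 + 182.8 = 298.5 kN.

R_B = 298.5 kN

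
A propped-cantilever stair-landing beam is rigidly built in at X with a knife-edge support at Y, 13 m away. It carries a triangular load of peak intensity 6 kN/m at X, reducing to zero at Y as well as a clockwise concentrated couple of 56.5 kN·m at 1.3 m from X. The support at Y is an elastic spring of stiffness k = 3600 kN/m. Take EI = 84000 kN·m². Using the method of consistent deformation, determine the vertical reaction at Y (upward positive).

R_Y = 8.76 kN

Take the reaction at Y as the redundant and release it; the primary structure is a cantilever fixed at X.
Downward deflection at the released point Y due to the loads:
  triangular load, peak 6 at the fixed end: w₀L⁴/(30EI) = 5712/EI
  clockwise couple 56.5 at a = 1.3: M₀a(2L − a)/(2EI) = 907.1/EI
  δ_0 = 6619/EI
Tip deflection under a unit load at Y: L³/(3EI) = 732.3/EI.
With EI = 84000 kN·m²: δ_0 = 0.078801 m and δ_{YY} = 0.008718 m/kN.
Compatibility — the spring shortens by R_Y/k under the reaction it provides: δ_0 − R_Y·δ_{YY} = R_Y/k. With 1/k = 0.000278 m/kN, R_Y = δ_0 / (δ_{YY} + 1/k) = 0.078801 / (0.008718 + 0.000278) = 8.76 kN.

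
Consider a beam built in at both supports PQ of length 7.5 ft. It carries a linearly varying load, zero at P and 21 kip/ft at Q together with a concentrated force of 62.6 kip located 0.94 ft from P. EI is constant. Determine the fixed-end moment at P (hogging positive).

M_P = 84.39 kip·ft

Take the two fixed-end moments M_P, M_Q as redundants; the released structure is the simple span PQ.
End rotations of the released simple span under the applied load (×1/EI):
  at P: triangular load, peak 21: 7w₀L³/(360EI) = 172.3/EI
  at Q: triangular load, peak 21: w₀L³/(45EI) = 196.9/EI
  at P: point load 62.6 at a = 0.94: Pab(L + b)/(6LEI) = 120.6/EI
  at Q: point load 62.6 at a = 0.94: Pab(L + a)/(6LEI) = 72.4/EI
  θ_P0 = 292.9/EI,  θ_Q0 = 269.3/EI
Flexibility coefficients: a unit moment at one end gives L/(3EI) there and L/(6EI) at the far end, so f₁₁ = f₂₂ = 2.5/EI and f₁₂ = f₂₁ = 1.25/EI.
Compatibility — zero rotation at each built-in end:
  2.5 M_P + 1.25 M_Q = 292.9
  1.25 M_P + 2.5 M_Q = 269.3
Solving the pair gives M_P = 84.39 kip·ft and M_Q = 65.51 kip·ft (hogging).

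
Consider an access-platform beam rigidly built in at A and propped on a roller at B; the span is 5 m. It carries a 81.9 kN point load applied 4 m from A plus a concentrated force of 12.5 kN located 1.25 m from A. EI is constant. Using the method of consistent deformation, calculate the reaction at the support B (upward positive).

Release the roller at B. Primary structure: cantilever fixed at A.
Deflection at B on the released cantilever, summing each load's contribution:
  point load 81.9 at a = 4: Pa²(3L − a)/(6EI) = 2402/EI
  point load 12.5 at a = 1.25: Pa²(3L − a)/(6EI) = 44.76/EI
  δ_0 = 2447/EI
Tip deflection under a unit load at B: L³/(3EI) = 41.67/EI.
Compatibility at B: δ_0 − R_B·δ_{BB} = 0, so R_B = 2447/41.67 = 58.73 kN.

R_B = 58.73 kN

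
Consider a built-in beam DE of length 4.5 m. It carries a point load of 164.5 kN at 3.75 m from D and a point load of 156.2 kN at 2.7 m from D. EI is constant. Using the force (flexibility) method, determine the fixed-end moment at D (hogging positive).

Take the two fixed-end moments M_D, M_E as redundants; the released structure is the simple span DE.
On the primary (simply-supported) span, the end slopes from the loading are:
  at D: point load 164.5 at a = 3.75: Pab(L + b)/(6LEI) = 89.96/EI
  at E: point load 164.5 at a = 3.75: Pab(L + a)/(6LEI) = 141.4/EI
  at D: point load 156.2 at a = 2.7: Pab(L + b)/(6LEI) = 177.1/EI
  at E: point load 156.2 at a = 2.7: Pab(L + a)/(6LEI) = 202.4/EI
  θ_D0 = 267.1/EI,  θ_E0 = 343.8/EI
Flexibility coefficients: a unit moment at one end gives L/(3EI) there and L/(6EI) at the far end, so f₁₁ = f₂₂ = 1.5/EI and f₁₂ = f₂₁ = 0.75/EI.
Compatibility — zero rotation at each built-in end:
  1.5 M_D + 0.75 M_E = 267.1
  0.75 M_D + 1.5 M_E = 343.8
Solving the pair gives M_D = 84.61 kN·m and M_E = 186.9 kN·m (hogging).

M_D = 84.61 kN·m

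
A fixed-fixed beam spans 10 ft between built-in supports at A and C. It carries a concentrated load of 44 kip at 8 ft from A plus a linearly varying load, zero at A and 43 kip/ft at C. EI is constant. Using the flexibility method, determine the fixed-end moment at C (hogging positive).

M_C = 271.3 kip·ft

Take the two fixed-end moments M_A, M_C as redundants; the released structure is the simple span AC.
End rotations of the released simple span under the applied load (×1/EI):
  at A: point load 44 at a = 8: Pab(L + b)/(6LEI) = 140.8/EI
  at C: point load 44 at a = 8: Pab(L + a)/(6LEI) = 211.2/EI
  at A: triangular load, peak 43: 7w₀L³/(360EI) = 836.1/EI
  at C: triangular load, peak 43: w₀L³/(45EI) = 955.6/EI
  θ_A0 = 976.9/EI,  θ_C0 = 1167/EI
Flexibility coefficients: a unit moment at one end gives L/(3EI) there and L/(6EI) at the far end, so f₁₁ = f₂₂ = 3.333/EI and f₁₂ = f₂₁ = 1.667/EI.
Compatibility — zero rotation at each built-in end:
  3.333 M_A + 1.667 M_C = 976.9
  1.667 M_A + 3.333 M_C = 1167
Solving the pair gives M_A = 157.4 kip·ft and M_C = 271.3 kip·ft (hogging).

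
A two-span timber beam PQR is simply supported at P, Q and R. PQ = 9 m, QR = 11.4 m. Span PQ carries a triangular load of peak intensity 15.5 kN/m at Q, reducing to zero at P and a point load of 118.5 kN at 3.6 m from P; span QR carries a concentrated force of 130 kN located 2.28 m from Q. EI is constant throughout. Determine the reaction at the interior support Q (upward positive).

R_Q = 244.7 kN

Release continuity at Q by inserting a hinge; the redundant is the internal moment M_Q. The primary structure is two simply-supported spans PQ and QR.
End slopes at the hinge Q, treating each span as simply supported:
  span PQ: triangular load, peak 15.5: w₀L³/(45EI) = 251.1/EI
  span PQ: point load 118.5 at a = 3.6: Pab(L + a)/(6LEI) = 537.5/EI
  span QR: point load 130 at a = 2.28: Pab(L + b)/(6LEI) = 811/EI
  relative rotation θ_0 = (788.6 + 811)/EI = 1600/EI
A unit hogging moment at Q produces rotation L₁/(3EI) + L₂/(3EI) = 6.8/EI.
Compatibility: M_Q·(L₁+L₂)/(3EI) = θ_0, giving M_Q = 235.2 kN·m (hogging).
Span PQ, ΣM about P with M_Q applied at Q: R_Q^{PQ}·9 = 845.1 + 235.2, so R_Q^{PQ} = 120 kN and R_P = 188.2 − 120 = 68.21 kN.
Span QR, ΣM about R: R_Q^{QR}·11.4 = 1186 + 235.2, so R_Q^{QR} = 124.6 kN and R_R = 130 − 124.6 = 5.366 kN.
R_Q = 120 + 124.6 = 244.7 kN.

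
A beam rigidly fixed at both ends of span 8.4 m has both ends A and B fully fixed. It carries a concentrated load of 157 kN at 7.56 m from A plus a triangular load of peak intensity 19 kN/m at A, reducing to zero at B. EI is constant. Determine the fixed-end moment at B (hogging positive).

Take the two fixed-end moments M_A, M_B as redundants; the released structure is the simple span AB.
End rotations of the released simple span under the applied load (×1/EI):
  at A: point load 157 at a = 7.56: Pab(L + b)/(6LEI) = 182.8/EI
  at B: point load 157 at a = 7.56: Pab(L + a)/(6LEI) = 315.7/EI
  at A: triangular load, peak 19: w₀L³/(45EI) = 250.3/EI
  at B: triangular load, peak 19: 7w₀L³/(360EI) = 219/EI
  θ_A0 = 433/EI,  θ_B0 = 534.7/EI
Flexibility coefficients: a unit moment at one end gives L/(3EI) there and L/(6EI) at the far end, so f₁₁ = f₂₂ = 2.8/EI and f₁₂ = f₂₁ = 1.4/EI.
Compatibility — zero rotation at each built-in end:
  2.8 M_A + 1.4 M_B = 433
  1.4 M_A + 2.8 M_B = 534.7
Solving the pair gives M_A = 78.9 kN·m and M_B = 151.5 kN·m (hogging).

M_B = 151.5 kN·m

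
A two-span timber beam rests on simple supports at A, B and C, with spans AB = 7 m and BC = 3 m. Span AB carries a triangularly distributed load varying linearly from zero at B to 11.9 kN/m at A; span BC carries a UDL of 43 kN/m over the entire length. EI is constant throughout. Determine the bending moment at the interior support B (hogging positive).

M_B = 38.32 kN·m

Release continuity at B by inserting a hinge; the redundant is the internal moment M_B. The primary structure is two simply-supported spans AB and BC.
End slopes at the hinge B, treating each span as simply supported:
  span AB: triangular load, peak 11.9: 7w₀L³/(360EI) = 79.37/EI
  span BC: UDL 43: wL³/(24EI) = 48.38/EI
  relative rotation θ_0 = (79.37 + 48.38)/EI = 127.7/EI
A unit hogging moment at B produces rotation L₁/(3EI) + L₂/(3EI) = 3.333/EI.
Slope continuity at B: θ_0 = M_B·3.333/EI, so M_B = 127.7/3.333 = 38.32 kN·m (hogging).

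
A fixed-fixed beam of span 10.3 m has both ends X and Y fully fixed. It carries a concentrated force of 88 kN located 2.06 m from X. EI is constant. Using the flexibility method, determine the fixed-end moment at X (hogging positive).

Take the two fixed-end moments M_X, M_Y as redundants; the released structure is the simple span XY.
End rotations of the released simple span under the applied load (×1/EI):
  at X: point load 88 at a = 2.06: Pab(L + b)/(6LEI) = 448.1/EI
  at Y: point load 88 at a = 2.06: Pab(L + a)/(6LEI) = 298.7/EI
  θ_X0 = 448.1/EI,  θ_Y0 = 298.7/EI
Flexibility coefficients: a unit moment at one end gives L/(3EI) there and L/(6EI) at the far end, so f₁₁ = f₂₂ = 3.433/EI and f₁₂ = f₂₁ = 1.717/EI.
Compatibility — zero rotation at each built-in end:
  3.433 M_X + 1.717 M_Y = 448.1
  1.717 M_X + 3.433 M_Y = 298.7
Solving the pair gives M_X = 116 kN·m and M_Y = 29 kN·m (hogging).

M_X = 116 kN·m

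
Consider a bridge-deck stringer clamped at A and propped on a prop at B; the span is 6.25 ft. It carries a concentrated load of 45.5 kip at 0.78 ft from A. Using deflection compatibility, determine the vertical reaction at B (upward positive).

R_B = 1.019 kip

Remove the prop at B; the released (primary) structure is a cantilever built in at A.
Downward deflection at the released point B due to the loads:
  point load 45.5 at a = 0.78: Pa²(3L − a)/(6EI) = 82.91/EI
Tip deflection under a unit load at B: L³/(3EI) = 81.38/EI.
Compatibility at B: δ_0 − R_B·δ_{BB} = 0, so R_B = 82.91/81.38 = 1.019 kip.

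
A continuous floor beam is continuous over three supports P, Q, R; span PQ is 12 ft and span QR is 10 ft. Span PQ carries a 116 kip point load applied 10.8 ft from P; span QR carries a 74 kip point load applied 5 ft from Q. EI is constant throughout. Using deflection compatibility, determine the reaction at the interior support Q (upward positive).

R_Q = 164.9 kip

Insert a hinge at Q; M_Q is the redundant, and each span becomes simply supported.
Discontinuity in slope at Q on the released structure — sum the simple-span end rotations:
  span PQ: point load 116 at a = 10.8: Pab(L + a)/(6LEI) = 476.1/EI
  span QR: point load 74 at a = 5: Pab(L + b)/(6LEI) = 462.5/EI
  relative rotation θ_0 = (476.1 + 462.5)/EI = 938.6/EI
A unit hogging moment at Q produces rotation L₁/(3EI) + L₂/(3EI) = 7.333/EI.
Compatibility: M_Q·(L₁+L₂)/(3EI) = θ_0, giving M_Q = 128 kip·ft (hogging).
Span PQ, ΣM about P with M_Q applied at Q: R_Q^{PQ}·12 = 1253 + 128, so R_Q^{PQ} = 115.1 kip and R_P = 116 − 115.1 = 0.9345 kip.
Span QR, ΣM about R: R_Q^{QR}·10 = 370 + 128, so R_Q^{QR} = 49.8 kip and R_R = 74 − 49.8 = 24.2 kip.
R_Q = 115.1 + 49.8 = 164.9 kip.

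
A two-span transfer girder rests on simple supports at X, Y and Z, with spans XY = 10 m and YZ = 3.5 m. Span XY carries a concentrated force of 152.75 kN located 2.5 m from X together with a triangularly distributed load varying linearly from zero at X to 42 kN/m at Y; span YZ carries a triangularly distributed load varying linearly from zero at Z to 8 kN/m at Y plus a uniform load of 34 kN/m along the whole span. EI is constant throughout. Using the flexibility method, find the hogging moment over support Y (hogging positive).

M_Y = 355.2 kN·m

Take M_Y as the redundant. Released structure: two simple spans XY and YZ with a hinge at Y.
End slopes at the hinge Y, treating each span as simply supported:
  span XY: point load 152.75 at a = 2.5: Pab(L + a)/(6LEI) = 596.7/EI
  span XY: triangular load, peak 42: w₀L³/(45EI) = 933.3/EI
  span YZ: triangular load, peak 8: w₀L³/(45EI) = 7.622/EI
  span YZ: UDL 34: wL³/(24EI) = 60.74/EI
  relative rotation θ_0 = (1530 + 68.36)/EI = 1598/EI
A unit hogging moment at Y produces rotation L₁/(3EI) + L₂/(3EI) = 4.5/EI.
Slope continuity at Y: θ_0 = M_Y·4.5/EI, so M_Y = 1598/4.5 = 355.2 kN·m (hogging).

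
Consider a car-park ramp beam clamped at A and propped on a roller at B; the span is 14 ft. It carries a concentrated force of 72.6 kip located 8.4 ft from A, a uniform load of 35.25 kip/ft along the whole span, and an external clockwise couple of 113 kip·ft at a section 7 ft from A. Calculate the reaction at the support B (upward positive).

R_B = 225.5 kip

Release the roller at B. Primary structure: cantilever fixed at A.
Deflection at B on the released cantilever, summing each load's contribution:
  point load 72.6 at a = 8.4: Pa²(3L − a)/(6EI) = 28687/EI
  UDL 35.25: wL⁴/(8EI) = 169270/EI
  clockwise couple 113 at a = 7: M₀a(2L − a)/(2EI) = 8306/EI
  δ_0 = 206263/EI
Flexibility coefficient — unit upward force at B: δ_{BB} = L³/(3EI) = 914.7/EI.
The prop prevents deflection at B: R_B = δ_0/δ_{BB} = 206263/914.7 = 225.5 kip.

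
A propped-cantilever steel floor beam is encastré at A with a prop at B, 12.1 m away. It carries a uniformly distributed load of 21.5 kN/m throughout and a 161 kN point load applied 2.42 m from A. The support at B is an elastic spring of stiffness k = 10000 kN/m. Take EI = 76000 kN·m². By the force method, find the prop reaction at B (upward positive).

R_B = 105.2 kN

Remove the prop at B; the released (primary) structure is a cantilever built in at A.
Primary-structure tip deflection at B by superposition:
  UDL 21.5: wL⁴/(8EI) = 57609/EI
  point load 161 at a = 2.42: Pa²(3L − a)/(6EI) = 5324/EI
  δ_0 = 62933/EI
Flexibility coefficient — unit upward force at B: δ_{BB} = L³/(3EI) = 590.5/EI.
With EI = 76000 kN·m²: δ_0 = 0.82807 m and δ_{BB} = 0.00777 m/kN.
Compatibility — the spring shortens by R_B/k under the reaction it provides: δ_0 − R_B·δ_{BB} = R_B/k. With 1/k = 0.0001 m/kN, R_B = δ_0 / (δ_{BB} + 1/k) = 0.82807 / (0.00777 + 0.0001) = 105.2 kN.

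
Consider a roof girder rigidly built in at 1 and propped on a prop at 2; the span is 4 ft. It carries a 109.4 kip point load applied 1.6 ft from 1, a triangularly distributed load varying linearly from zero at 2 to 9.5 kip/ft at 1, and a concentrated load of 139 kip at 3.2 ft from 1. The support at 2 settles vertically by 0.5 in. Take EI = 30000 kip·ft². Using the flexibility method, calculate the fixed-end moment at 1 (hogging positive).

M_1 = 381.9 kip·ft

Take the reaction at 2 as the redundant and release it; the primary structure is a cantilever fixed at 1.
Free-end deflection of the primary structure under the applied loading (downward +):
  point load 109.4 at a = 1.6: Pa²(3L − a)/(6EI) = 485.4/EI
  triangular load, peak 9.5 at the fixed end: w₀L⁴/(30EI) = 81.07/EI
  point load 139 at a = 3.2: Pa²(3L − a)/(6EI) = 2088/EI
  δ_0 = 2654/EI
Flexibility coefficient — unit upward force at 2: δ_{22} = L³/(3EI) = 21.33/EI.
With EI = 30000 kip·ft²: δ_0 = 0.08847 ft and δ_{22} = 0.000711 ft/kip.
Compatibility — the beam at 2 must follow the support down by 0.04167 ft: δ_0 − R_2·δ_{22} = 0.04167, so R_2 = (0.08847 − 0.04167)/0.000711 = 65.82 kip.
Moment equilibrium about 1: M_1 = Σ(load moments about 1) − R_2·L = 645.2 − 65.82×4 = 381.9 kip·ft.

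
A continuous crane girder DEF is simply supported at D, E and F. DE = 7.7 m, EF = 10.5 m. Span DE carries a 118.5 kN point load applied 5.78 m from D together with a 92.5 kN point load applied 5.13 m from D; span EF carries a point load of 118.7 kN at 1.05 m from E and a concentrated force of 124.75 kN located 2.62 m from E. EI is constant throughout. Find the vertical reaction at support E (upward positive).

Take M_E as the redundant. Released structure: two simple spans DE and EF with a hinge at E.
End slopes at the hinge E, treating each span as simply supported:
  span DE: point load 118.5 at a = 5.78: Pab(L + a)/(6LEI) = 383.7/EI
  span DE: point load 92.5 at a = 5.13: Pab(L + a)/(6LEI) = 338.7/EI
  span EF: point load 118.7 at a = 1.05: Pab(L + b)/(6LEI) = 373/EI
  span EF: point load 124.75 at a = 2.62: Pab(L + b)/(6LEI) = 751.4/EI
  relative rotation θ_0 = (722.4 + 1124)/EI = 1847/EI
A unit hogging moment at E produces rotation L₁/(3EI) + L₂/(3EI) = 6.067/EI.
Compatibility: M_E·(L₁+L₂)/(3EI) = θ_0, giving M_E = 304.4 kN·m (hogging).
Span DE, ΣM about D with M_E applied at E: R_E^{DE}·7.7 = 1159 + 304.4, so R_E^{DE} = 190.1 kN and R_D = 211 − 190.1 = 20.89 kN.
Span EF, ΣM about F: R_E^{EF}·10.5 = 2105 + 304.4, so R_E^{EF} = 229.4 kN and R_F = 243.4 − 229.4 = 14.01 kN.
R_E = 190.1 + 229.4 = 419.6 kN.

R_E = 419.6 kN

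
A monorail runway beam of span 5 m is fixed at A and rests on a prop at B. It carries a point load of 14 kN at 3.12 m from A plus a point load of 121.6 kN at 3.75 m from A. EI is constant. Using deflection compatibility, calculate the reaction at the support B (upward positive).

Choose R_B as the redundant. The primary structure is the cantilever fixed at A.
Deflection at B on the released cantilever, summing each load's contribution:
  point load 14 at a = 3.12: Pa²(3L − a)/(6EI) = 269.8/EI
  point load 121.6 at a = 3.75: Pa²(3L − a)/(6EI) = 3206/EI
  δ_0 = 3476/EI
Flexibility coefficient — unit upward force at B: δ_{BB} = L³/(3EI) = 41.67/EI.
The prop prevents deflection at B: R_B = δ_0/δ_{BB} = 3476/41.67 = 83.43 kN.

R_B = 83.43 kN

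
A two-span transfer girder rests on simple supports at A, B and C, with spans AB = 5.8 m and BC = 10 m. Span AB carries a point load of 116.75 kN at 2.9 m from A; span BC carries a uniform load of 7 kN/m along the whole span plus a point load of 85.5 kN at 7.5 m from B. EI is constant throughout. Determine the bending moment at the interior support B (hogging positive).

M_B = 165.4 kN·m

Insert a hinge at B; M_B is the redundant, and each span becomes simply supported.
Rotations at B on the released spans (each span's end-slope, ×1/EI):
  span AB: point load 116.75 at a = 2.9: Pab(L + a)/(6LEI) = 245.5/EI
  span BC: UDL 7: wL³/(24EI) = 291.7/EI
  span BC: point load 85.5 at a = 7.5: Pab(L + b)/(6LEI) = 334/EI
  relative rotation θ_0 = (245.5 + 625.7)/EI = 871.1/EI
A unit hogging moment at B produces rotation L₁/(3EI) + L₂/(3EI) = 5.267/EI.
Compatibility: M_B·(L₁+L₂)/(3EI) = θ_0, giving M_B = 165.4 kN·m (hogging).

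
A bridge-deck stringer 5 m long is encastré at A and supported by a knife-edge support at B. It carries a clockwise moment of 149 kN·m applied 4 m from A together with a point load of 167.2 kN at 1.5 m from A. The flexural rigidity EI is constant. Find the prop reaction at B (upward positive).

R_B = 63.23 kN

Take the reaction at B as the redundant and release it; the primary structure is a cantilever fixed at A.
Primary-structure tip deflection at B by superposition:
  clockwise couple 149 at a = 4: M₀a(2L − a)/(2EI) = 1788/EI
  point load 167.2 at a = 1.5: Pa²(3L − a)/(6EI) = 846.5/EI
  δ_0 = 2634/EI
Flexibility coefficient — unit upward force at B: δ_{BB} = L³/(3EI) = 41.67/EI.
Compatibility at B: δ_0 − R_B·δ_{BB} = 0, so R_B = 2634/41.67 = 63.23 kN.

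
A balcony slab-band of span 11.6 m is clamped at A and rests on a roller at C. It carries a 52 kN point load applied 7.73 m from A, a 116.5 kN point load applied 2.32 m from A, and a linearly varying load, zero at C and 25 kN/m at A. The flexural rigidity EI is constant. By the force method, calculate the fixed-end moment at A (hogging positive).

M_A = 508.3 kN·m

Release the roller at C. Primary structure: cantilever fixed at A.
Downward deflection at the released point C due to the loads:
  point load 52 at a = 7.73: Pa²(3L − a)/(6EI) = 14018/EI
  point load 116.5 at a = 2.32: Pa²(3L − a)/(6EI) = 3394/EI
  triangular load, peak 25 at the fixed end: w₀L⁴/(30EI) = 15089/EI
  δ_0 = 32502/EI
Tip deflection under a unit load at C: L³/(3EI) = 520.3/EI.
The prop prevents deflection at C: R_C = δ_0/δ_{CC} = 32502/520.3 = 62.47 kN.
Moment equilibrium about A: M_A = Σ(load moments about A) − R_C·L = 1233 − 62.47×11.6 = 508.3 kN·m.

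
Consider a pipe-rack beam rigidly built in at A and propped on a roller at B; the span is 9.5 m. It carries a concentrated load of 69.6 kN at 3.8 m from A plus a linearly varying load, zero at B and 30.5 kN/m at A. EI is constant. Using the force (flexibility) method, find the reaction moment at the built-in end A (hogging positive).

Remove the prop at B; the released (primary) structure is a cantilever built in at A.
Downward deflection at the released point B due to the loads:
  point load 69.6 at a = 3.8: Pa²(3L − a)/(6EI) = 4137/EI
  triangular load, peak 30.5 at the fixed end: w₀L⁴/(30EI) = 8281/EI
  δ_0 = 12418/EI
Tip deflection under a unit load at B: L³/(3EI) = 285.8/EI.
Compatibility at B: δ_0 − R_B·δ_{BB} = 0, so R_B = 12418/285.8 = 43.45 kN.
Moment equilibrium about A: M_A = Σ(load moments about A) − R_B·L = 723.3 − 43.45×9.5 = 310.5 kN·m.

M_A = 310.5 kN·m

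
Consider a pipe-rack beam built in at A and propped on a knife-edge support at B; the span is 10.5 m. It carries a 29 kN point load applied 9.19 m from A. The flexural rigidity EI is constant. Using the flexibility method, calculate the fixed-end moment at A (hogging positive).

M_A = 18.7 kN·m

Take the reaction at B as the redundant and release it; the primary structure is a cantilever fixed at A.
Primary-structure tip deflection at B by superposition:
  point load 29 at a = 9.19: Pa²(3L − a)/(6EI) = 9107/EI
Flexibility coefficient — unit upward force at B: δ_{BB} = L³/(3EI) = 385.9/EI.
Compatibility at B: δ_0 − R_B·δ_{BB} = 0, so R_B = 9107/385.9 = 23.6 kN.
Moment equilibrium about A: M_A = Σ(load moments about A) − R_B·L = 266.5 − 23.6×10.5 = 18.7 kN·m.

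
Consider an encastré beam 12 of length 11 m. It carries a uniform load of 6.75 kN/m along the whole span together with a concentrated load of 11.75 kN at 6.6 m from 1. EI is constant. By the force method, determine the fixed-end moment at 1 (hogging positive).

M_1 = 80.47 kN·m

Take the two fixed-end moments M_1, M_2 as redundants; the released structure is the simple span 12.
End rotations of the released simple span under the applied load (×1/EI):
  at 1: UDL 6.75: wL³/(24EI) = 374.3/EI
  at 2: UDL 6.75: wL³/(24EI) = 374.3/EI
  at 1: point load 11.75 at a = 6.6: Pab(L + b)/(6LEI) = 79.62/EI
  at 2: point load 11.75 at a = 6.6: Pab(L + a)/(6LEI) = 90.99/EI
  θ_10 = 454/EI,  θ_20 = 465.3/EI
Flexibility coefficients: a unit moment at one end gives L/(3EI) there and L/(6EI) at the far end, so f₁₁ = f₂₂ = 3.667/EI and f₁₂ = f₂₁ = 1.833/EI.
Compatibility — zero rotation at each built-in end:
  3.667 M_1 + 1.833 M_2 = 454
  1.833 M_1 + 3.667 M_2 = 465.3
Solving the pair gives M_1 = 80.47 kN·m and M_2 = 86.67 kN·m (hogging).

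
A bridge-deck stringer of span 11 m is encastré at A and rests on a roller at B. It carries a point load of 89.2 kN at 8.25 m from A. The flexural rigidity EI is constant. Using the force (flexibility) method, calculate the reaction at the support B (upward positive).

Remove the prop at B; the released (primary) structure is a cantilever built in at A.
Primary-structure tip deflection at B by superposition:
  point load 89.2 at a = 8.25: Pa²(3L − a)/(6EI) = 25044/EI
Tip deflection under a unit load at B: L³/(3EI) = 443.7/EI.
The prop prevents deflection at B: R_B = δ_0/δ_{BB} = 25044/443.7 = 56.45 kN.

R_B = 56.45 kN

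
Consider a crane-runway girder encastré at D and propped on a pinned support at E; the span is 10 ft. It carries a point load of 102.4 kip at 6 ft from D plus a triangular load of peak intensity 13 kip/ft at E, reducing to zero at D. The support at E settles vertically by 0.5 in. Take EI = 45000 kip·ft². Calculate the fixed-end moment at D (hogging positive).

M_D = 304.1 kip·ft

Remove the prop at E; the released (primary) structure is a cantilever built in at D.
Primary-structure tip deflection at E by superposition:
  point load 102.4 at a = 6: Pa²(3L − a)/(6EI) = 14746/EI
  triangular load, peak 13 at the free end: 11w₀L⁴/(120EI) = 11917/EI
  δ_0 = 26662/EI
Tip deflection under a unit load at E: L³/(3EI) = 333.3/EI.
With EI = 45000 kip·ft²: δ_0 = 0.59249 ft and δ_{EE} = 0.007407 ft/kip.
Compatibility — the beam at E must follow the support down by 0.04167 ft: δ_0 − R_E·δ_{EE} = 0.04167, so R_E = (0.59249 − 0.04167)/0.007407 = 74.36 kip.
Moment equilibrium about D: M_D = Σ(load moments about D) − R_E·L = 1048 − 74.36×10 = 304.1 kip·ft.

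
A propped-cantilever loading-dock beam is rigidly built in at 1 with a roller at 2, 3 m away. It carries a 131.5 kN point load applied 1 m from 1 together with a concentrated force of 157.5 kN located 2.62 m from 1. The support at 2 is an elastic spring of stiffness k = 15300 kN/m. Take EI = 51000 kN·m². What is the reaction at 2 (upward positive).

R_2 = 107.4 kN

Release the roller at 2. Primary structure: cantilever fixed at 1.
Deflection at 2 on the released cantilever, summing each load's contribution:
  point load 131.5 at a = 1: Pa²(3L − a)/(6EI) = 175.3/EI
  point load 157.5 at a = 2.62: Pa²(3L − a)/(6EI) = 1150/EI
  δ_0 = 1325/EI
Tip deflection under a unit load at 2: L³/(3EI) = 9/EI.
With EI = 51000 kN·m²: δ_0 = 0.025979 m and δ_{22} = 0.000176 m/kN.
Compatibility — the spring shortens by R_2/k under the reaction it provides: δ_0 − R_2·δ_{22} = R_2/k. With 1/k = 0.000065 m/kN, R_2 = δ_0 / (δ_{22} + 1/k) = 0.025979 / (0.000176 + 0.000065) = 107.4 kN.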